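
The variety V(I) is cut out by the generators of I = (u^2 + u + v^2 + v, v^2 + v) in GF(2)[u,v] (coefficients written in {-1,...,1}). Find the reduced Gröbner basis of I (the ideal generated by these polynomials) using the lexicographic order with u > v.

f_1 = u^2 + u + v^2 + v, LT = u^2.
f_2 = v^2 + v, LT = v^2.

The S-polynomials (S(f_1,f_2)) all reduce to 0 modulo the current basis, so we have a Gröbner basis.

G = {u^2 + u, v^2 + v}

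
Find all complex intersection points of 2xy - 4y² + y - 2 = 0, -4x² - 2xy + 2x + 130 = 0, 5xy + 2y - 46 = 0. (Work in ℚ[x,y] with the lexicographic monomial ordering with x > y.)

{(-5, -2)}

Compute a lex Gröbner basis by Buchberger's algorithm.
f_1 = 2xy - 4y² + y - 2, LT = xy.
f_2 = -4x² - 2xy + 2x + 130, LT = x².
f_3 = 5xy + 2y - 46, LT = xy.

S(f_1,f_2): lcm = x²y. S = -5/2xy² + xy - x + 65/2y.
  reduce S modulo (f_1, f_2, f_3):
  remainder -x - 5y³ + 13/4y² + 59/2y + 1 ≠ 0; add h_4 = -x - 5y³ + 13/4y² + 59/2y + 1 to the basis.

S(f_1,f_3): lcm = xy. S = -2y² + 1/10y + 41/5.
  reduce S modulo (f_1, f_2, f_3, h_4):
  remainder -2y² + 1/10y + 41/5 ≠ 0; add h_5 = -2y² + 1/10y + 41/5 to the basis.

S(f_2,f_3): lcm = x²y. S = ½xy² - 9/10xy + 46/5x - 65/2y.
  reduce S modulo (f_1, f_2, f_3, h_4, h_5):
  remainder 5663/100y + 5663/50 ≠ 0; add h_6 = 5663/100y + 5663/50 to the basis.

The other S-polynomials (S(f_1,h_4), S(f_2,h_4), S(f_3,h_4), S(f_1,h_5), S(f_2,h_5), S(f_3,h_5), S(h_4,h_5), S(f_1,h_6), S(f_2,h_6), S(f_3,h_6), S(h_4,h_6), S(h_5,h_6)) all reduce to 0 modulo the current basis, so we have a Gröbner basis.
Inter-reduce: drop elements whose leading term is divisible by another's, tail-reduce, and make monic.
Reduced Gröbner basis: {x + 5, y + 2}.

A lex Gröbner basis eliminates variables successively. Here y + 2 depends only on y, with roots {-2}; lifting each root through the earlier basis elements recovers the full solutions.
  y = -2: the earlier basis element becomes x + 5 = 0, giving x = -5 — point (-5, -2).
A lex Gröbner basis triangularizes the system, enabling back-substitution.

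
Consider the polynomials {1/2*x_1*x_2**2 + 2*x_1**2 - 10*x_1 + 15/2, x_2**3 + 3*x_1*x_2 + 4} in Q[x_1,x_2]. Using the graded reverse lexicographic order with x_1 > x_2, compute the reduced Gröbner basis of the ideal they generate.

G = {x_1**3 - 25*x_1**2 + x_1*x_2 - 15/4*x_2**2 + 415/4*x_1 - 75, x_1**2*x_2 - 20*x_1*x_2 - 4*x_1 + 15*x_2, x_1*x_2**2 + 4*x_1**2 - 20*x_1 + 15, x_2**3 + 3*x_1*x_2 + 4}

The reduced Gröbner basis is the canonical form of the ideal for this ordering.

f_1 = 1/2*x_1*x_2**2 + 2*x_1**2 - 10*x_1 + 15/2, LT = x_1*x_2**2.
f_2 = x_2**3 + 3*x_1*x_2 + 4, LT = x_2**3.

S(f_1,f_2): lcm = x_1*x_2**3. S = x_1**2*x_2 - 20*x_1*x_2 - 4*x_1 + 15*x_2.
  leading term x_1**2*x_2: no divisor's leading term divides it; move x_1**2*x_2 to the remainder.
  leading term x_1*x_2: no divisor's leading term divides it; move -20*x_1*x_2 to the remainder.
  leading term x_1: no divisor's leading term divides it; move -4*x_1 to the remainder.
  leading term x_2: no divisor's leading term divides it; move 15*x_2 to the remainder.
  remainder x_1**2*x_2 - 20*x_1*x_2 - 4*x_1 + 15*x_2 ≠ 0; add g_3 = x_1**2*x_2 - 20*x_1*x_2 - 4*x_1 + 15*x_2 to the basis.

S(f_1,g_3): lcm = x_1**2*x_2**2. S = 4*x_1**3 + 20*x_1*x_2**2 - 20*x_1**2 + 4*x_1*x_2 - 15*x_2**2 + 15*x_1.
  leading term x_1**3: no divisor's leading term divides it; move 4*x_1**3 to the remainder.
  leading term x_1*x_2**2: subtract (40)·f_1 from 20*x_1*x_2**2 - 20*x_1**2 + 4*x_1*x_2 - 15*x_2**2 + 15*x_1 → -100*x_1**2 + 4*x_1*x_2 - 15*x_2**2 + 415*x_1 - 300
  leading term x_1**2: no divisor's leading term divides it; move -100*x_1**2 to the remainder.
  leading term x_1*x_2: no divisor's leading term divides it; move 4*x_1*x_2 to the remainder.
  leading term x_2**2: no divisor's leading term divides it; move -15*x_2**2 to the remainder.
  leading term x_1: no divisor's leading term divides it; move 415*x_1 to the remainder.
  leading term 1: no divisor's leading term divides it; move -300 to the remainder.
  remainder 4*x_1**3 - 100*x_1**2 + 4*x_1*x_2 - 15*x_2**2 + 415*x_1 - 300 ≠ 0; add g_4 = 4*x_1**3 - 100*x_1**2 + 4*x_1*x_2 - 15*x_2**2 + 415*x_1 - 300 to the basis.

S(f_2,g_3): lcm = x_1**2*x_2**3. S = 3*x_1**3*x_2 + 20*x_1*x_2**3 + 4*x_1*x_2**2 - 15*x_2**3 + 4*x_1**2.
  leading term x_1**3*x_2: subtract (3*x_1)·g_3 from 3*x_1**3*x_2 + 20*x_1*x_2**3 + 4*x_1*x_2**2 - 15*x_2**3 + 4*x_1**2 → 20*x_1*x_2**3 + 60*x_1**2*x_2 + 4*x_1*x_2**2 - 15*x_2**3 + 16*x_1**2 - 45*x_1*x_2
  leading term x_1*x_2**3: subtract (40*x_2)·f_1 from 20*x_1*x_2**3 + 60*x_1**2*x_2 + 4*x_1*x_2**2 - 15*x_2**3 + 16*x_1**2 - 45*x_1*x_2 → -20*x_1**2*x_2 + 4*x_1*x_2**2 - 15*x_2**3 + 16*x_1**2 + 355*x_1*x_2 - 300*x_2
  leading term x_1**2*x_2: subtract (-20)·g_3 from -20*x_1**2*x_2 + 4*x_1*x_2**2 - 15*x_2**3 + 16*x_1**2 + 355*x_1*x_2 - 300*x_2 → 4*x_1*x_2**2 - 15*x_2**3 + 16*x_1**2 - 45*x_1*x_2 - 80*x_1
  leading term x_1*x_2**2: subtract (8)·f_1 from 4*x_1*x_2**2 - 15*x_2**3 + 16*x_1**2 - 45*x_1*x_2 - 80*x_1 → -15*x_2**3 - 45*x_1*x_2 - 60
  leading term x_2**3: subtract (-15)·f_2 from -15*x_2**3 - 45*x_1*x_2 - 60 → 0
  remainder 0.

S(f_1,g_4): lcm = x_1**3*x_2**2. S = 4*x_1**4 + 25*x_1**2*x_2**2 - x_1*x_2**3 + 15/4*x_2**4 - 20*x_1**3 - 415/4*x_1*x_2**2 + 15*x_1**2 + 75*x_2**2.
  leading term x_1**4: subtract (x_1)·g_4 from 4*x_1**4 + 25*x_1**2*x_2**2 - x_1*x_2**3 + 15/4*x_2**4 - 20*x_1**3 - 415/4*x_1*x_2**2 + 15*x_1**2 + 75*x_2**2 → 25*x_1**2*x_2**2 - x_1*x_2**3 + 15/4*x_2**4 + 80*x_1**3 - 4*x_1**2*x_2 - 355/4*x_1*x_2**2 - 400*x_1**2 + 75*x_2**2 + 300*x_1
  leading term x_1**2*x_2**2: subtract (50*x_1)·f_1 from 25*x_1**2*x_2**2 - x_1*x_2**3 + 15/4*x_2**4 + 80*x_1**3 - 4*x_1**2*x_2 - 355/4*x_1*x_2**2 - 400*x_1**2 + 75*x_2**2 + 300*x_1 → -x_1*x_2**3 + 15/4*x_2**4 - 20*x_1**3 - 4*x_1**2*x_2 - 355/4*x_1*x_2**2 + 100*x_1**2 + 75*x_2**2 - 75*x_1
  leading term x_1*x_2**3: subtract (-2*x_2)·f_1 from -x_1*x_2**3 + 15/4*x_2**4 - 20*x_1**3 - 4*x_1**2*x_2 - 355/4*x_1*x_2**2 + 100*x_1**2 + 75*x_2**2 - 75*x_1 → 15/4*x_2**4 - 20*x_1**3 - 355/4*x_1*x_2**2 + 100*x_1**2 - 20*x_1*x_2 + 75*x_2**2 - 75*x_1 + 15*x_2
  leading term x_2**4: subtract (15/4*x_2)·f_2 from 15/4*x_2**4 - 20*x_1**3 - 355/4*x_1*x_2**2 + 100*x_1**2 - 20*x_1*x_2 + 75*x_2**2 - 75*x_1 + 15*x_2 → -20*x_1**3 - 100*x_1*x_2**2 + 100*x_1**2 - 20*x_1*x_2 + 75*x_2**2 - 75*x_1
  leading term x_1**3: subtract (-5)·g_4 from -20*x_1**3 - 100*x_1*x_2**2 + 100*x_1**2 - 20*x_1*x_2 + 75*x_2**2 - 75*x_1 → -100*x_1*x_2**2 - 400*x_1**2 + 2000*x_1 - 1500
  leading term x_1*x_2**2: subtract (-200)·f_1 from -100*x_1*x_2**2 - 400*x_1**2 + 2000*x_1 - 1500 → 0
  remainder 0.

S(f_2,g_4): leading monomials are coprime, so the S-polynomial reduces to 0 (Buchberger's first criterion).
S(g_3,g_4): lcm = x_1**3*x_2. S = 5*x_1**2*x_2 - x_1*x_2**2 + 15/4*x_2**3 - 4*x_1**2 - 355/4*x_1*x_2 + 75*x_2.
  leading term x_1**2*x_2: subtract (5)·g_3 from 5*x_1**2*x_2 - x_1*x_2**2 + 15/4*x_2**3 - 4*x_1**2 - 355/4*x_1*x_2 + 75*x_2 → -x_1*x_2**2 + 15/4*x_2**3 - 4*x_1**2 + 45/4*x_1*x_2 + 20*x_1
  leading term x_1*x_2**2: subtract (-2)·f_1 from -x_1*x_2**2 + 15/4*x_2**3 - 4*x_1**2 + 45/4*x_1*x_2 + 20*x_1 → 15/4*x_2**3 + 45/4*x_1*x_2 + 15
  leading term x_2**3: subtract (15/4)·f_2 from 15/4*x_2**3 + 45/4*x_1*x_2 + 15 → 0
  remainder 0.

Every S-polynomial of the final basis reduces to 0, so we have a Gröbner basis.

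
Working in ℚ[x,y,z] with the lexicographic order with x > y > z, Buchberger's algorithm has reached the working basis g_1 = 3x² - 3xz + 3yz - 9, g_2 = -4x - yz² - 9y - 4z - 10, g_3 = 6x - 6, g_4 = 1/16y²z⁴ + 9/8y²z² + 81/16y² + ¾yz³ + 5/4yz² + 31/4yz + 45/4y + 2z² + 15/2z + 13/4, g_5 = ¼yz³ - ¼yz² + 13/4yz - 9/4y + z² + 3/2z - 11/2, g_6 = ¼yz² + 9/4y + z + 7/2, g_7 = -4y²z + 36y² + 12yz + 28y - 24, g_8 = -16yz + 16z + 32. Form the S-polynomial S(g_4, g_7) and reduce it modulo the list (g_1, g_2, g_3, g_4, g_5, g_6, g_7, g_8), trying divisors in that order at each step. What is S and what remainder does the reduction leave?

lcm(LM(g_4), LM(g_7)) = y²z⁴.
S = (lcm/LT(g_4))·g_4 − (lcm/LT(g_7))·g_7 = 9y²z³ + 18y²z² + 81y² + 3yz⁴ + 19yz³ + 20yz² + 124yz + 180y - 6z³ + 32z² + 120z + 52.
Reduce S modulo (g_1, g_2, g_3, g_4, g_5, g_6, g_7, g_8) in that order:
  leading term y²z³: subtract (36y)·g_5 from 9y²z³ + 18y²z² + 81y² + 3yz⁴ + 19yz³ + 20yz² + 124yz + 180y - 6z³ + 32z² + 120z + 52 → 27y²z² - 117y²z + 162y² + 3yz⁴ + 19yz³ - 16yz² + 70yz + 378y - 6z³ + 32z² + 120z + 52
  leading term y²z²: subtract (108y)·g_6 from 27y²z² - 117y²z + 162y² + 3yz⁴ + 19yz³ - 16yz² + 70yz + 378y - 6z³ + 32z² + 120z + 52 → -117y²z - 81y² + 3yz⁴ + 19yz³ - 16yz² - 38yz - 6z³ + 32z² + 120z + 52
  leading term y²z: subtract (117/4)·g_7 from -117y²z - 81y² + 3yz⁴ + 19yz³ - 16yz² - 38yz - 6z³ + 32z² + 120z + 52 → -1134y² + 3yz⁴ + 19yz³ - 16yz² - 389yz - 819y - 6z³ + 32z² + 120z + 754
  leading term y²: no divisor's leading term divides it; move -1134y² to the remainder.
  leading term yz⁴: subtract (12z)·g_5 from 3yz⁴ + 19yz³ - 16yz² - 389yz - 819y - 6z³ + 32z² + 120z + 754 → 22yz³ - 55yz² - 362yz - 819y - 18z³ + 14z² + 186z + 754
  leading term yz³: subtract (88)·g_5 from 22yz³ - 55yz² - 362yz - 819y - 18z³ + 14z² + 186z + 754 → -33yz² - 648yz - 621y - 18z³ - 74z² + 54z + 1238
  leading term yz²: subtract (-132)·g_6 from -33yz² - 648yz - 621y - 18z³ - 74z² + 54z + 1238 → -648yz - 324y - 18z³ - 74z² + 186z + 1700
  leading term yz: subtract (81/2)·g_8 from -648yz - 324y - 18z³ - 74z² + 186z + 1700 → -324y - 18z³ - 74z² - 462z + 404
  leading term y: no divisor's leading term divides it; move -324y to the remainder.
  leading term z³: no divisor's leading term divides it; move -18z³ to the remainder.
  leading term z²: no divisor's leading term divides it; move -74z² to the remainder.
  leading term z: no divisor's leading term divides it; move -462z to the remainder.
  leading term 1: no divisor's leading term divides it; move 404 to the remainder.
The remainder -1134y² - 324y - 18z³ - 74z² - 462z + 404 is nonzero, so it would be added as the next basis element.

S(g_4, g_7) = 9y²z³ + 18y²z² + 81y² + 3yz⁴ + 19yz³ + 20yz² + 124yz + 180y - 6z³ + 32z² + 120z + 52; remainder on division = -1134y² - 324y - 18z³ - 74z² - 462z + 404.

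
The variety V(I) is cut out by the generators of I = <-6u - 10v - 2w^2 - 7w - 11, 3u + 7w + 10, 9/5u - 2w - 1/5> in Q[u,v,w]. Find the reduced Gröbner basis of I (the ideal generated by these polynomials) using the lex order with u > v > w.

G = {u + 1, v, w + 1}

This is the nonlinear analogue of row-reducing a linear system.

f_1 = -6u - 10v - 2w^2 - 7w - 11, LT = u.
f_2 = 3u + 7w + 10, LT = u.
f_3 = 9/5u - 2w - 1/5, LT = u.

S(f_1,f_2): lcm = u. S = 5/3v + 1/3w^2 - 7/6w - 3/2.
  reduce S modulo (f_1, f_2, f_3):
  remainder 5/3v + 1/3w^2 - 7/6w - 3/2 ≠ 0; add g_4 = 5/3v + 1/3w^2 - 7/6w - 3/2 to the basis.

S(f_1,f_3): lcm = u. S = 5/3v + 1/3w^2 + 41/18w + 35/18.
  reduce S modulo (f_1, f_2, f_3, g_4):
  remainder 31/9w + 31/9 ≠ 0; add g_5 = 31/9w + 31/9 to the basis.

The other S-polynomials (S(f_2,f_3), S(f_1,g_4), S(f_2,g_4), S(f_3,g_4), S(f_1,g_5), S(f_2,g_5), S(f_3,g_5), S(g_4,g_5)) all reduce to 0 modulo the current basis, so we have a Gröbner basis.
Inter-reduce: drop elements whose leading term is divisible by another's, tail-reduce, and make monic.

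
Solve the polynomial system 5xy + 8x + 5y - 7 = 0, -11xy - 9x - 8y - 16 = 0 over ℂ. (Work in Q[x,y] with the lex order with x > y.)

Compute a lex Gröbner basis by Buchberger's algorithm.
f_1 = 5xy + 8x + 5y - 7, LT = xy.
f_2 = -11xy - 9x - 8y - 16, LT = xy.

S(f_1,f_2): lcm = xy. S = 43/55x + 3/11y - 157/55.
  reduce S modulo (f_1, f_2):
  remainder 43/55x + 3/11y - 157/55 ≠ 0; add h_3 = 43/55x + 3/11y - 157/55 to the basis.

S(f_1,h_3): lcm = xy. S = 8/5x - 15/43y^2 + 200/43y - 7/5.
  reduce S modulo (f_1, f_2, h_3):
  remainder -15/43y^2 + 176/43y + 191/43 ≠ 0; add h_4 = -15/43y^2 + 176/43y + 191/43 to the basis.

The other S-polynomials (S(f_2,h_3), S(f_1,h_4), S(f_2,h_4), S(h_3,h_4)) all reduce to 0 modulo the current basis, so we have a Gröbner basis.
Inter-reduce: drop elements whose leading term is divisible by another's, tail-reduce, and make monic.
Reduced Gröbner basis: {x + 15/43y - 157/43, y^2 - 176/15y - 191/15}.

Elimination: the polynomial y^2 - 176/15y - 191/15 lies in the elimination ideal for y, so y ∈ {-1, 191/15}. For each such y, the remaining basis elements (now univariate) give the rest of the solution.
  y = -1: the earlier basis element becomes x - 4 = 0, giving x = 4 — point (4, -1).
  y = 191/15: the earlier basis element becomes x + 34/43 = 0, giving x = -34/43 — point (-34/43, 191/15).

{(4, -1), (-34/43, 191/15)}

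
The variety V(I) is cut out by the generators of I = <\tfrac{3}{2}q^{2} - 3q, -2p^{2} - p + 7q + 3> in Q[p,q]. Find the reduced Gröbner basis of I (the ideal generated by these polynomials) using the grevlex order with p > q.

f_1 = \tfrac{3}{2}q^{2} - 3q, LT = q^{2}.
f_2 = -2p^{2} - p + 7q + 3, LT = p^{2}.

The S-polynomials (S(f_1,f_2)) all reduce to 0 modulo the current basis, so we have a Gröbner basis.

G = {p^{2} + \tfrac{1}{2}p - \tfrac{7}{2}q - \tfrac{3}{2}, q^{2} - 2q}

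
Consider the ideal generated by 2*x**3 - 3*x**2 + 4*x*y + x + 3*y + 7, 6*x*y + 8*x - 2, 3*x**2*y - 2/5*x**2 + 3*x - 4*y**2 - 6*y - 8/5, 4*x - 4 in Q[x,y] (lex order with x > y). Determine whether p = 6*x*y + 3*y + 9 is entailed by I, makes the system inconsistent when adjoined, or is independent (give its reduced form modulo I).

6*x*y + 3*y + 9 lies in I (it reduces to 0).

First compute the reduced Gröbner basis of I by Buchberger's algorithm.
f_1 = 2*x**3 - 3*x**2 + 4*x*y + x + 3*y + 7, LT = x**3.
f_2 = 6*x*y + 8*x - 2, LT = x*y.
f_3 = 3*x**2*y - 2/5*x**2 + 3*x - 4*y**2 - 6*y - 8/5, LT = x**2*y.
f_4 = 4*x - 4, LT = x.

S(f_1,f_2): lcm = x**3*y. S = -4/3*x**3 - 3/2*x**2*y + 1/3*x**2 + 2*x*y**2 + 1/2*x*y + 3/2*y**2 + 7/2*y.
  reduce S modulo (f_1, f_2, f_3, f_4):
  remainder 3/2*y**2 + 37/6*y + 14/3 ≠ 0; add h_5 = 3/2*y**2 + 37/6*y + 14/3 to the basis.

S(f_1,f_3): lcm = x**3*y. S = 2/15*x**3 - 3/2*x**2*y - x**2 + 10/3*x*y**2 + 5/2*x*y + 8/15*x + 3/2*y**2 + 7/2*y.
  reduce S modulo (f_1, f_2, f_3, f_4, h_5):
  remainder -79/45*y - 79/45 ≠ 0; add h_6 = -79/45*y - 79/45 to the basis.

The other S-polynomials (S(f_1,f_4), S(f_2,f_3), S(f_2,f_4), S(f_3,f_4), S(f_1,h_5), S(f_2,h_5), S(f_3,h_5), S(f_4,h_5), S(f_1,h_6), S(f_2,h_6), S(f_3,h_6), S(f_4,h_6), S(h_5,h_6)) all reduce to 0 modulo the current basis, so we have a Gröbner basis.
Inter-reduce: drop elements whose leading term is divisible by another's, tail-reduce, and make monic.
Reduced Gröbner basis: {x - 1, y + 1}.
Label its elements g_1 = x - 1, g_2 = y + 1.

Reduce p = 6*x*y + 3*y + 9 modulo G:
  leading term x*y: subtract (6*y)·g_1 from 6*x*y + 3*y + 9 → 9*y + 9
  leading term y: subtract (9)·g_2 from 9*y + 9 → 0
  normal form = 0.
Since the normal form is 0, p ∈ I.

The remainder on division by a Gröbner basis is unique — it is the normal form.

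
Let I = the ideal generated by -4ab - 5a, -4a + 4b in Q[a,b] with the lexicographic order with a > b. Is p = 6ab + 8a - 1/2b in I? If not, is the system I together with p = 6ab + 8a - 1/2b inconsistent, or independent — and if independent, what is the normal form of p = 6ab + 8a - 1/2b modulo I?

6ab + 8a - 1/2b lies in I (it reduces to 0).

First compute the reduced Gröbner basis of I by Buchberger's algorithm.
f_1 = -4ab - 5a, LT = ab.
f_2 = -4a + 4b, LT = a.

S(f_1,f_2): lcm = ab. S = 5/4a + b^2.
  leading term a: subtract (-5/16)·f_2 from 5/4a + b^2 → b^2 + 5/4b
  leading term b^2: no divisor's leading term divides it; move b^2 to the remainder.
  leading term b: no divisor's leading term divides it; move 5/4b to the remainder.
  remainder b^2 + 5/4b ≠ 0; add h_3 = b^2 + 5/4b to the basis.

S(f_1,h_3): lcm = ab^2. S = 0.
  remainder 0.

S(f_2,h_3): leading monomials are coprime, so the S-polynomial reduces to 0 (Buchberger's first criterion).
Every S-polynomial of the final basis reduces to 0, so we have a Gröbner basis.
Inter-reduce: drop elements whose leading term is divisible by another's, tail-reduce, and make monic.
Reduced Gröbner basis: {a - b, b^2 + 5/4b}.
Label its elements g_1 = a - b, g_2 = b^2 + 5/4b.

Reduce p = 6ab + 8a - 1/2b modulo G:
  leading term ab: subtract (6b)·g_1 from 6ab + 8a - 1/2b → 8a + 6b^2 - 1/2b
  leading term a: subtract (8)·g_1 from 8a + 6b^2 - 1/2b → 6b^2 + 15/2b
  leading term b^2: subtract (6)·g_2 from 6b^2 + 15/2b → 0
  normal form = 0.
Since the normal form is 0, p ∈ I.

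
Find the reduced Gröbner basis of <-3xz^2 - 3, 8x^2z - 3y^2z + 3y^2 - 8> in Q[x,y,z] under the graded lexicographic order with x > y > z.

f_1 = -3xz^2 - 3, LT = xz^2.
f_2 = 8x^2z - 3y^2z + 3y^2 - 8, LT = x^2z.

S(f_1,f_2): lcm = x^2z^2. S = 3/8y^2z^2 - 3/8y^2z + x + z.
  leading term y^2z^2: no divisor's leading term divides it; move 3/8y^2z^2 to the remainder.
  leading term y^2z: no divisor's leading term divides it; move -3/8y^2z to the remainder.
  leading term x: no divisor's leading term divides it; move x to the remainder.
  leading term z: no divisor's leading term divides it; move z to the remainder.
  remainder 3/8y^2z^2 - 3/8y^2z + x + z ≠ 0; add g_3 = 3/8y^2z^2 - 3/8y^2z + x + z to the basis.

S(f_1,g_3): lcm = xy^2z^2. S = xy^2z - 8/3x^2 - 8/3xz + y^2.
  leading term xy^2z: no divisor's leading term divides it; move xy^2z to the remainder.
  leading term x^2: no divisor's leading term divides it; move -8/3x^2 to the remainder.
  leading term xz: no divisor's leading term divides it; move -8/3xz to the remainder.
  leading term y^2: no divisor's leading term divides it; move y^2 to the remainder.
  remainder xy^2z - 8/3x^2 - 8/3xz + y^2 ≠ 0; add g_4 = xy^2z - 8/3x^2 - 8/3xz + y^2 to the basis.

S(f_2,g_3): lcm = x^2y^2z^2. S = -3/8y^4z^2 + x^2y^2z + 3/8y^4z - 8/3x^3 - 8/3x^2z - y^2z.
  leading term y^4z^2: subtract (-y^2)·g_3 from -3/8y^4z^2 + x^2y^2z + 3/8y^4z - 8/3x^3 - 8/3x^2z - y^2z → x^2y^2z - 8/3x^3 - 8/3x^2z + xy^2
  leading term x^2y^2z: subtract (1/8y^2)·f_2 from x^2y^2z - 8/3x^3 - 8/3x^2z + xy^2 → 3/8y^4z - 3/8y^4 - 8/3x^3 - 8/3x^2z + xy^2 + y^2
  leading term y^4z: no divisor's leading term divides it; move 3/8y^4z to the remainder.
  leading term y^4: no divisor's leading term divides it; move -3/8y^4 to the remainder.
  leading term x^3: no divisor's leading term divides it; move -8/3x^3 to the remainder.
  leading term x^2z: subtract (-1/3)·f_2 from -8/3x^2z + xy^2 + y^2 → xy^2 - y^2z + 2y^2 - 8/3
  leading term xy^2: no divisor's leading term divides it; move xy^2 to the remainder.
  leading term y^2z: no divisor's leading term divides it; move -y^2z to the remainder.
  leading term y^2: no divisor's leading term divides it; move 2y^2 to the remainder.
  leading term 1: no divisor's leading term divides it; move -8/3 to the remainder.
  remainder 3/8y^4z - 3/8y^4 - 8/3x^3 + xy^2 - y^2z + 2y^2 - 8/3 ≠ 0; add g_5 = 3/8y^4z - 3/8y^4 - 8/3x^3 + xy^2 - y^2z + 2y^2 - 8/3 to the basis.

S(f_2,g_5): lcm = x^2y^4z. S = -3/8y^6z + x^2y^4 + 3/8y^6 + 64/9x^5 - 8/3x^3y^2 + 8/3x^2y^2z - 16/3x^2y^2 - y^4 + 64/9x^2.
  leading term y^6z: subtract (-y^2)·g_5 from -3/8y^6z + x^2y^4 + 3/8y^6 + 64/9x^5 - 8/3x^3y^2 + 8/3x^2y^2z - 16/3x^2y^2 - y^4 + 64/9x^2 → x^2y^4 + 64/9x^5 - 16/3x^3y^2 + 8/3x^2y^2z + xy^4 - y^4z - 16/3x^2y^2 + y^4 + 64/9x^2 - 8/3y^2
  leading term x^2y^4: no divisor's leading term divides it; move x^2y^4 to the remainder.
  leading term x^5: no divisor's leading term divides it; move 64/9x^5 to the remainder.
  leading term x^3y^2: no divisor's leading term divides it; move -16/3x^3y^2 to the remainder.
  leading term x^2y^2z: subtract (1/3y^2)·f_2 from 8/3x^2y^2z + xy^4 - y^4z - 16/3x^2y^2 + y^4 + 64/9x^2 - 8/3y^2 → xy^4 - 16/3x^2y^2 + 64/9x^2
  leading term xy^4: no divisor's leading term divides it; move xy^4 to the remainder.
  leading term x^2y^2: no divisor's leading term divides it; move -16/3x^2y^2 to the remainder.
  leading term x^2: no divisor's leading term divides it; move 64/9x^2 to the remainder.
  remainder x^2y^4 + 64/9x^5 - 16/3x^3y^2 + xy^4 - 16/3x^2y^2 + 64/9x^2 ≠ 0; add g_6 = x^2y^4 + 64/9x^5 - 16/3x^3y^2 + xy^4 - 16/3x^2y^2 + 64/9x^2 to the basis.

S(g_4,g_5): lcm = xy^4z. S = xy^4 + 64/9x^4 - 16/3x^2y^2 + y^4 - 16/3xy^2 + 64/9x.
  leading term xy^4: no divisor's leading term divides it; move xy^4 to the remainder.
  leading term x^4: no divisor's leading term divides it; move 64/9x^4 to the remainder.
  leading term x^2y^2: no divisor's leading term divides it; move -16/3x^2y^2 to the remainder.
  leading term y^4: no divisor's leading term divides it; move y^4 to the remainder.
  leading term xy^2: no divisor's leading term divides it; move -16/3xy^2 to the remainder.
  leading term x: no divisor's leading term divides it; move 64/9x to the remainder.
  remainder xy^4 + 64/9x^4 - 16/3x^2y^2 + y^4 - 16/3xy^2 + 64/9x ≠ 0; add g_7 = xy^4 + 64/9x^4 - 16/3x^2y^2 + y^4 - 16/3xy^2 + 64/9x to the basis.

The other S-polynomials (S(f_1,g_4), S(f_2,g_4), S(g_3,g_4), S(f_1,g_5), S(g_3,g_5), S(f_1,g_6), S(f_2,g_6), S(g_3,g_6), S(g_4,g_6), S(g_5,g_6), S(f_1,g_7), S(f_2,g_7), S(g_3,g_7), S(g_4,g_7), S(g_5,g_7), S(g_6,g_7)) all reduce to 0 modulo the current basis, so we have a Gröbner basis.
Inter-reduce: drop elements whose leading term is divisible by another's, tail-reduce, and make monic.

G = {xy^4 + 64/9x^4 - 16/3x^2y^2 + y^4 - 16/3xy^2 + 64/9x, y^4z - y^4 - 64/9x^3 + 8/3xy^2 - 8/3y^2z + 16/3y^2 - 64/9, xy^2z - 8/3x^2 - 8/3xz + y^2, y^2z^2 - y^2z + 8/3x + 8/3z, x^2z - 3/8y^2z + 3/8y^2 - 1, xz^2 + 1}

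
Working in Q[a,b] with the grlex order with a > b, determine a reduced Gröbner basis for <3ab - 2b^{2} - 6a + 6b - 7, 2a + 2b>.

G = {b^{2} - \tfrac{12}{5}b + \tfrac{7}{5}, a + b}

This is the nonlinear analogue of row-reducing a linear system.

f_1 = 3ab - 2b^{2} - 6a + 6b - 7, LT = ab.
f_2 = 2a + 2b, LT = a.

S(f_1,f_2): lcm = ab. S = -\tfrac{5}{3}b^{2} - 2a + 2b - \tfrac{7}{3}.
  reduce S modulo (f_1, f_2):
  remainder -\tfrac{5}{3}b^{2} + 4b - \tfrac{7}{3} ≠ 0; add g_3 = -\tfrac{5}{3}b^{2} + 4b - \tfrac{7}{3} to the basis.

The other S-polynomials (S(f_1,g_3), S(f_2,g_3)) all reduce to 0 modulo the current basis, so we have a Gröbner basis.
Inter-reduce: drop elements whose leading term is divisible by another's, tail-reduce, and make monic.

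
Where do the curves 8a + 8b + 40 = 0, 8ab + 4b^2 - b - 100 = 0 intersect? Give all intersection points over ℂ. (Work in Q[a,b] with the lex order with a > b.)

{(5/4, -25/4), (-1, -4)}

Compute a lex Gröbner basis by Buchberger's algorithm.
f_1 = 8a + 8b + 40, LT = a.
f_2 = 8ab + 4b^2 - b - 100, LT = ab.

S(f_1,f_2): lcm = ab. S = 1/2b^2 + 41/8b + 25/2.
  leading term b^2: no divisor's leading term divides it; move 1/2b^2 to the remainder.
  leading term b: no divisor's leading term divides it; move 41/8b to the remainder.
  leading term 1: no divisor's leading term divides it; move 25/2 to the remainder.
  remainder 1/2b^2 + 41/8b + 25/2 ≠ 0; add h_3 = 1/2b^2 + 41/8b + 25/2 to the basis.

S(f_1,h_3): leading monomials are coprime, so the S-polynomial reduces to 0 (Buchberger's first criterion).
S(f_2,h_3): lcm = ab^2. S = -41/4ab - 25a + 1/2b^3 - 1/8b^2 - 25/2b.
  leading term ab: subtract (-41/32b)·f_1 from -41/4ab - 25a + 1/2b^3 - 1/8b^2 - 25/2b → -25a + 1/2b^3 + 81/8b^2 + 155/4b
  leading term a: subtract (-25/8)·f_1 from -25a + 1/2b^3 + 81/8b^2 + 155/4b → 1/2b^3 + 81/8b^2 + 255/4b + 125
  leading term b^3: subtract (b)·h_3 from 1/2b^3 + 81/8b^2 + 255/4b + 125 → 5b^2 + 205/4b + 125
  leading term b^2: subtract (10)·h_3 from 5b^2 + 205/4b + 125 → 0
  remainder 0.

Every S-polynomial of the final basis reduces to 0, so we have a Gröbner basis.
Inter-reduce: drop elements whose leading term is divisible by another's, tail-reduce, and make monic.
Reduced Gröbner basis: {a + b + 5, b^2 + 41/4b + 25}.

From the last basis element, b^2 + 41/4b + 25 = 0, so b takes values in {-25/4, -4}. Each choice, substituted upward through the basis, yields the corresponding point(s) of the solution set.
  b = -25/4: the earlier basis element becomes a - 5/4 = 0, giving a = 5/4 — point (5/4, -25/4).
  b = -4: the earlier basis element becomes a + 1 = 0, giving a = -1 — point (-1, -4).
Substituting each solution back into the original system confirms all equations vanish.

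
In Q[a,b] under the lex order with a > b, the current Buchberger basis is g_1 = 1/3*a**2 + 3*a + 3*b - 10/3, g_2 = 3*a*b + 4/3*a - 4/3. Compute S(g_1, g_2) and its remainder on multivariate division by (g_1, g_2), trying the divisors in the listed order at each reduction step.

S(g_1, g_2) = -4/9*a**2 + 9*a*b + 4/9*a + 9*b**2 - 10*b; remainder on division = 4/9*a + 9*b**2 - 6*b - 4/9.

lcm(LM(g_1), LM(g_2)) = a**2*b.
S = (lcm/LT(g_1))·g_1 − (lcm/LT(g_2))·g_2 = -4/9*a**2 + 9*a*b + 4/9*a + 9*b**2 - 10*b.
Reduce S modulo (g_1, g_2) in that order:
  leading term a**2: subtract (-4/3)·g_1 from -4/9*a**2 + 9*a*b + 4/9*a + 9*b**2 - 10*b → 9*a*b + 40/9*a + 9*b**2 - 6*b - 40/9
  leading term a*b: subtract (3)·g_2 from 9*a*b + 40/9*a + 9*b**2 - 6*b - 40/9 → 4/9*a + 9*b**2 - 6*b - 4/9
  leading term a: no divisor's leading term divides it; move 4/9*a to the remainder.
  leading term b**2: no divisor's leading term divides it; move 9*b**2 to the remainder.
  leading term b: no divisor's leading term divides it; move -6*b to the remainder.
  leading term 1: no divisor's leading term divides it; move -4/9 to the remainder.
The remainder 4/9*a + 9*b**2 - 6*b - 4/9 is nonzero, so it would be added as the next basis element.
An S-polynomial is built so that the two leading terms cancel; whether anything survives reduction is exactly the Gröbner-basis criterion.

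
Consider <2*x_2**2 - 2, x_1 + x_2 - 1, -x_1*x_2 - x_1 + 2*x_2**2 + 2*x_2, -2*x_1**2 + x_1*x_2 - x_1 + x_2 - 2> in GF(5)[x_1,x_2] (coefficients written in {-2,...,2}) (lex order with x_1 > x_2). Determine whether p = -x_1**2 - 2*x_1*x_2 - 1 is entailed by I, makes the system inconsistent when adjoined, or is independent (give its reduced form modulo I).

Adjoining -x_1**2 - 2*x_1*x_2 - 1 makes the ideal the whole ring: the system is inconsistent.

First compute the reduced Gröbner basis of I by Buchberger's algorithm.
f_1 = 2*x_2**2 - 2, LT = x_2**2.
f_2 = x_1 + x_2 - 1, LT = x_1.
f_3 = -x_1*x_2 - x_1 + 2*x_2**2 + 2*x_2, LT = x_1*x_2.
f_4 = -2*x_1**2 + x_1*x_2 - x_1 + x_2 - 2, LT = x_1**2.

S(f_1,f_3): lcm = x_1*x_2**2. S = -x_1*x_2 - x_1 + 2*x_2**3 + 2*x_2**2.
  leading term x_1*x_2: subtract (-x_2)·f_2 from -x_1*x_2 - x_1 + 2*x_2**3 + 2*x_2**2 → -x_1 + 2*x_2**3 - 2*x_2**2 - x_2
  leading term x_1: subtract (-1)·f_2 from -x_1 + 2*x_2**3 - 2*x_2**2 - x_2 → 2*x_2**3 - 2*x_2**2 - 1
  leading term x_2**3: subtract (x_2)·f_1 from 2*x_2**3 - 2*x_2**2 - 1 → -2*x_2**2 + 2*x_2 - 1
  leading term x_2**2: subtract (-1)·f_1 from -2*x_2**2 + 2*x_2 - 1 → 2*x_2 + 2
  leading term x_2: no divisor's leading term divides it; move 2*x_2 to the remainder.
  leading term 1: no divisor's leading term divides it; move 2 to the remainder.
  remainder 2*x_2 + 2 ≠ 0; add h_5 = 2*x_2 + 2 to the basis.

The other S-polynomials (S(f_1,f_2), S(f_1,f_4), S(f_2,f_3), S(f_2,f_4), S(f_3,f_4), S(f_1,h_5), S(f_2,h_5), S(f_3,h_5), S(f_4,h_5)) all reduce to 0 modulo the current basis, so we have a Gröbner basis.
Inter-reduce: drop elements whose leading term is divisible by another's, tail-reduce, and make monic.
Reduced Gröbner basis: {x_1 - 2, x_2 + 1}.
Label its elements g_1 = x_1 - 2, g_2 = x_2 + 1.

Reduce p = -x_1**2 - 2*x_1*x_2 - 1 modulo G:
  leading term x_1**2: subtract (-x_1)·g_1 from -x_1**2 - 2*x_1*x_2 - 1 → -2*x_1*x_2 - 2*x_1 - 1
  leading term x_1*x_2: subtract (-2*x_2)·g_1 from -2*x_1*x_2 - 2*x_1 - 1 → -2*x_1 + x_2 - 1
  leading term x_1: subtract (-2)·g_1 from -2*x_1 + x_2 - 1 → x_2
  leading term x_2: subtract (1)·g_2 from x_2 → -1
  leading term 1: no divisor's leading term divides it; move -1 to the remainder.
  normal form = -1.
The normal form is nonzero, so p ∉ I. Since p minus its normal form lies in I, I + (p) = I + (r) where r = -1; decide whether this ideal is the whole ring.
Here r = -1 is a nonzero constant, hence a unit: 1 ∈ I + (p), the Gröbner basis of I + (p) is {1}, and the enlarged system has no common solution — adjoining p is inconsistent.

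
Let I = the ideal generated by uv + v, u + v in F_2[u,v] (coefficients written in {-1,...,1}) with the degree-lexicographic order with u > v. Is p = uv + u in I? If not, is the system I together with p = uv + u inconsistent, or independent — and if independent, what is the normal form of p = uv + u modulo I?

uv + u lies in I (it reduces to 0).

First compute the reduced Gröbner basis of I by Buchberger's algorithm.
f_1 = uv + v, LT = uv.
f_2 = u + v, LT = u.

S(f_1,f_2): lcm = uv. S = v^{2} + v.
  leading term v^{2}: no divisor's leading term divides it; move v^{2} to the remainder.
  leading term v: no divisor's leading term divides it; move v to the remainder.
  remainder v^{2} + v ≠ 0; add h_3 = v^{2} + v to the basis.

The other S-polynomials (S(f_1,h_3), S(f_2,h_3)) all reduce to 0 modulo the current basis, so we have a Gröbner basis.
Inter-reduce: drop elements whose leading term is divisible by another's, tail-reduce, and make monic.
Reduced Gröbner basis: {v^{2} + v, u + v}.
Label its elements g_1 = v^{2} + v, g_2 = u + v.

Reduce p = uv + u modulo G:
  leading term uv: subtract (v)·g_2 from uv + u → v^{2} + u
  leading term v^{2}: subtract (1)·g_1 from v^{2} + u → u + v
  leading term u: subtract (1)·g_2 from u + v → 0
  normal form = 0.
Since the normal form is 0, p ∈ I.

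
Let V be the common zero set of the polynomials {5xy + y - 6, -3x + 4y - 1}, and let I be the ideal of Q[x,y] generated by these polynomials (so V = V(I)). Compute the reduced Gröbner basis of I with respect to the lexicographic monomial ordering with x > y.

G = {x - 4/3y + 1/3, y^2 - 1/10y - 9/10}

f_1 = 5xy + y - 6, LT = xy.
f_2 = -3x + 4y - 1, LT = x.

S(f_1,f_2): lcm = xy. S = 4/3y^2 - 2/15y - 6/5.
  leading term y^2: no divisor's leading term divides it; move 4/3y^2 to the remainder.
  leading term y: no divisor's leading term divides it; move -2/15y to the remainder.
  leading term 1: no divisor's leading term divides it; move -6/5 to the remainder.
  remainder 4/3y^2 - 2/15y - 6/5 ≠ 0; add g_3 = 4/3y^2 - 2/15y - 6/5 to the basis.

The other S-polynomials (S(f_1,g_3), S(f_2,g_3)) all reduce to 0 modulo the current basis, so we have a Gröbner basis.
Inter-reduce: drop elements whose leading term is divisible by another's, tail-reduce, and make monic.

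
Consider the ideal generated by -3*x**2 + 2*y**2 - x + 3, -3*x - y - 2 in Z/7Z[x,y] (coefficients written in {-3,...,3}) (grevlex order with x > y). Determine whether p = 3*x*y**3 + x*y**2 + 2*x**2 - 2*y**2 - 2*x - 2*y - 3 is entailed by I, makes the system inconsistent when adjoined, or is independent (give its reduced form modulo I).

First compute the reduced Gröbner basis of I by Buchberger's algorithm.
f_1 = -3*x**2 + 2*y**2 - x + 3, LT = x**2.
f_2 = -3*x - y - 2, LT = x.

S(f_1,f_2): lcm = x**2. S = 2*x*y - 3*y**2 + 2*x - 1.
  leading term x*y: subtract (-3*y)·f_2 from 2*x*y - 3*y**2 + 2*x - 1 → y**2 + 2*x + y - 1
  leading term y**2: no divisor's leading term divides it; move y**2 to the remainder.
  leading term x: subtract (-3)·f_2 from 2*x + y - 1 → -2*y
  leading term y: no divisor's leading term divides it; move -2*y to the remainder.
  remainder y**2 - 2*y ≠ 0; add h_3 = y**2 - 2*y to the basis.

The other S-polynomials (S(f_1,h_3), S(f_2,h_3)) all reduce to 0 modulo the current basis, so we have a Gröbner basis.
Inter-reduce: drop elements whose leading term is divisible by another's, tail-reduce, and make monic.
Reduced Gröbner basis: {y**2 - 2*y, x - 2*y + 3}.
Label its elements g_1 = y**2 - 2*y, g_2 = x - 2*y + 3.

Reduce p = 3*x*y**3 + x*y**2 + 2*x**2 - 2*y**2 - 2*x - 2*y - 3 modulo G:
  leading term x*y**3: subtract (3*x*y)·g_1 from 3*x*y**3 + x*y**2 + 2*x**2 - 2*y**2 - 2*x - 2*y - 3 → 2*x**2 - 2*y**2 - 2*x - 2*y - 3
  leading term x**2: subtract (2*x)·g_2 from 2*x**2 - 2*y**2 - 2*x - 2*y - 3 → -3*x*y - 2*y**2 - x - 2*y - 3
  leading term x*y: subtract (-3*y)·g_2 from -3*x*y - 2*y**2 - x - 2*y - 3 → -y**2 - x - 3
  leading term y**2: subtract (-1)·g_1 from -y**2 - x - 3 → -x - 2*y - 3
  leading term x: subtract (-1)·g_2 from -x - 2*y - 3 → 3*y
  leading term y: no divisor's leading term divides it; move 3*y to the remainder.
  normal form = 3*y.
The normal form is nonzero, so p ∉ I. Since p minus its normal form lies in I, I + (p) = I + (r) where r = 3*y; decide whether this ideal is the whole ring.
Run Buchberger on G together with r (pairs among the g_i already reduce to 0 since G is a Gröbner basis):
g_1 = y**2 - 2*y, LT = y**2.
g_2 = x - 2*y + 3, LT = x.
r = 3*y, LT = y.

The S-polynomials (S(g_1,g_2), S(g_1,r), S(g_2,r)) all reduce to 0 modulo the current basis, so we have a Gröbner basis.
Inter-reduce: drop elements whose leading term is divisible by another's, tail-reduce, and make monic.
Reduced Gröbner basis: {x + 3, y}.
The reduced Gröbner basis of I + (p) is {x + 3, y} ≠ {1}, a proper ideal, so the enlarged system stays consistent: p is independent of I, with normal form 3*y.

Ideal membership is decidable via reduction modulo a Gröbner basis.

3*x*y**3 + x*y**2 + 2*x**2 - 2*y**2 - 2*x - 2*y - 3 is independent of I; its normal form modulo I is 3*y.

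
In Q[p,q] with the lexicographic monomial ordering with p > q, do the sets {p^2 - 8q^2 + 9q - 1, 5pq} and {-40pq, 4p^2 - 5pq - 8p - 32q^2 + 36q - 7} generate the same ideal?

No, the ideals differ.

For a fixed monomial order, each ideal has a unique reduced Gröbner basis; comparing bases decides equality.
Buchberger on the first generating set:
f_1 = p^2 - 8q^2 + 9q - 1, LT = p^2.
f_2 = 5pq, LT = pq.

S(f_1,f_2): lcm = p^2q. S = -8q^3 + 9q^2 - q.
  leading term q^3: no divisor's leading term divides it; move -8q^3 to the remainder.
  leading term q^2: no divisor's leading term divides it; move 9q^2 to the remainder.
  leading term q: no divisor's leading term divides it; move -q to the remainder.
  remainder -8q^3 + 9q^2 - q ≠ 0; add g_3 = -8q^3 + 9q^2 - q to the basis.

The other S-polynomials (S(f_1,g_3), S(f_2,g_3)) all reduce to 0 modulo the current basis, so we have a Gröbner basis.
Inter-reduce: drop elements whose leading term is divisible by another's, tail-reduce, and make monic.
Reduced Gröbner basis: {p^2 - 8q^2 + 9q - 1, pq, q^3 - 9/8q^2 + 1/8q}.

Buchberger on the second generating set:
h_1 = -40pq, LT = pq.
h_2 = 4p^2 - 5pq - 8p - 32q^2 + 36q - 7, LT = p^2.

S(h_1,h_2): lcm = p^2q. S = 5/4pq^2 + 2pq + 8q^3 - 9q^2 + 7/4q.
  leading term pq^2: subtract (-1/32q)·h_1 from 5/4pq^2 + 2pq + 8q^3 - 9q^2 + 7/4q → 2pq + 8q^3 - 9q^2 + 7/4q
  leading term pq: subtract (-1/20)·h_1 from 2pq + 8q^3 - 9q^2 + 7/4q → 8q^3 - 9q^2 + 7/4q
  leading term q^3: no divisor's leading term divides it; move 8q^3 to the remainder.
  leading term q^2: no divisor's leading term divides it; move -9q^2 to the remainder.
  leading term q: no divisor's leading term divides it; move 7/4q to the remainder.
  remainder 8q^3 - 9q^2 + 7/4q ≠ 0; add k_3 = 8q^3 - 9q^2 + 7/4q to the basis.

The other S-polynomials (S(h_1,k_3), S(h_2,k_3)) all reduce to 0 modulo the current basis, so we have a Gröbner basis.
Inter-reduce: drop elements whose leading term is divisible by another's, tail-reduce, and make monic.
Reduced Gröbner basis: {p^2 - 2p - 8q^2 + 9q - 7/4, pq, q^3 - 9/8q^2 + 7/32q}.

The bases are distinct; the ideals are different.
The same test decides containment: I ⊆ J iff every generator of I reduces to 0 modulo a Gröbner basis of J.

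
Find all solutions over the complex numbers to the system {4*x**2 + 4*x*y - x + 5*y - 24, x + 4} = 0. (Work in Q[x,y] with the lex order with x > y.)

Compute a lex Gröbner basis by Buchberger's algorithm.
f_1 = 4*x**2 + 4*x*y - x + 5*y - 24, LT = x**2.
f_2 = x + 4, LT = x.

S(f_1,f_2): lcm = x**2. S = x*y - 17/4*x + 5/4*y - 6.
  reduce S modulo (f_1, f_2):
  remainder -11/4*y + 11 ≠ 0; add h_3 = -11/4*y + 11 to the basis.

The other S-polynomials (S(f_1,h_3), S(f_2,h_3)) all reduce to 0 modulo the current basis, so we have a Gröbner basis.
Inter-reduce: drop elements whose leading term is divisible by another's, tail-reduce, and make monic.
Reduced Gröbner basis: {x + 4, y - 4}.

From the last basis element, y - 4 = 0, so y takes values in {4}. Each choice, substituted upward through the basis, yields the corresponding point(s) of the solution set.
  y = 4: the earlier basis element becomes x + 4 = 0, giving x = -4 — point (-4, 4).

{(-4, 4)}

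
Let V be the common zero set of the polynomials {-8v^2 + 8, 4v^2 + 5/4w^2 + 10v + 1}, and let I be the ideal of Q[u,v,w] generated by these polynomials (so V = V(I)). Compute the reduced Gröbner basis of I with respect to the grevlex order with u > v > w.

G = {v^2 - 1, w^2 + 8v + 4}

The reduced Gröbner basis is the canonical form of the ideal for this ordering.

f_1 = -8v^2 + 8, LT = v^2.
f_2 = 4v^2 + 5/4w^2 + 10v + 1, LT = v^2.

S(f_1,f_2): lcm = v^2. S = -5/16w^2 - 5/2v - 5/4.
  leading term w^2: no divisor's leading term divides it; move -5/16w^2 to the remainder.
  leading term v: no divisor's leading term divides it; move -5/2v to the remainder.
  leading term 1: no divisor's leading term divides it; move -5/4 to the remainder.
  remainder -5/16w^2 - 5/2v - 5/4 ≠ 0; add g_3 = -5/16w^2 - 5/2v - 5/4 to the basis.

S(f_1,g_3): leading monomials are coprime, so the S-polynomial reduces to 0 (Buchberger's first criterion).
S(f_2,g_3): leading monomials are coprime, so the S-polynomial reduces to 0 (Buchberger's first criterion).
Every S-polynomial of the final basis reduces to 0, so we have a Gröbner basis.
Inter-reduce: drop elements whose leading term is divisible by another's, tail-reduce, and make monic.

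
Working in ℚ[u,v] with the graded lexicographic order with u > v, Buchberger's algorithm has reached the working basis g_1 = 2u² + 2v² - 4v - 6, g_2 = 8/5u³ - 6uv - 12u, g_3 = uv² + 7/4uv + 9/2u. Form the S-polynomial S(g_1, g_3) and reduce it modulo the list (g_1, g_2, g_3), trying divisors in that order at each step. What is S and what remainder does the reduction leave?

lcm(LM(g_1), LM(g_3)) = u²v².
S = (lcm/LT(g_1))·g_1 − (lcm/LT(g_3))·g_3 = v⁴ - 7/4u²v - 2v³ - 9/2u² - 3v².
Reduce S modulo (g_1, g_2, g_3) in that order:
  leading term v⁴: no divisor's leading term divides it; move v⁴ to the remainder.
  leading term u²v: subtract (-⅞v)·g_1 from -7/4u²v - 2v³ - 9/2u² - 3v² → -¼v³ - 9/2u² - 13/2v² - 21/4v
  leading term v³: no divisor's leading term divides it; move -¼v³ to the remainder.
  leading term u²: subtract (-9/4)·g_1 from -9/2u² - 13/2v² - 21/4v → -2v² - 57/4v - 27/2
  leading term v²: no divisor's leading term divides it; move -2v² to the remainder.
  leading term v: no divisor's leading term divides it; move -57/4v to the remainder.
  leading term 1: no divisor's leading term divides it; move -27/2 to the remainder.
The remainder v⁴ - ¼v³ - 2v² - 57/4v - 27/2 is nonzero, so it would be added as the next basis element.

S(g_1, g_3) = v⁴ - 7/4u²v - 2v³ - 9/2u² - 3v²; remainder on division = v⁴ - ¼v³ - 2v² - 57/4v - 27/2.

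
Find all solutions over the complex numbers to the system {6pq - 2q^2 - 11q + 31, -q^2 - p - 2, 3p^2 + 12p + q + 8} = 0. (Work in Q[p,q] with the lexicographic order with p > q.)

{(-3, 1)}

Compute a lex Gröbner basis by Buchberger's algorithm.
f_1 = 6pq - 2q^2 - 11q + 31, LT = pq.
f_2 = -p - q^2 - 2, LT = p.
f_3 = 3p^2 + 12p + q + 8, LT = p^2.

S(f_1,f_2): lcm = pq. S = -q^3 - 1/3q^2 - 23/6q + 31/6.
  leading term q^3: no divisor's leading term divides it; move -q^3 to the remainder.
  leading term q^2: no divisor's leading term divides it; move -1/3q^2 to the remainder.
  leading term q: no divisor's leading term divides it; move -23/6q to the remainder.
  leading term 1: no divisor's leading term divides it; move 31/6 to the remainder.
  remainder -q^3 - 1/3q^2 - 23/6q + 31/6 ≠ 0; add h_4 = -q^3 - 1/3q^2 - 23/6q + 31/6 to the basis.

S(f_1,f_3): lcm = p^2q. S = -1/3pq^2 - 35/6pq + 31/6p - 1/3q^2 - 8/3q.
  leading term pq^2: subtract (-1/18q)·f_1 from -1/3pq^2 - 35/6pq + 31/6p - 1/3q^2 - 8/3q → -35/6pq + 31/6p - 1/9q^3 - 17/18q^2 - 17/18q
  leading term pq: subtract (-35/36)·f_1 from -35/6pq + 31/6p - 1/9q^3 - 17/18q^2 - 17/18q → 31/6p - 1/9q^3 - 26/9q^2 - 419/36q + 1085/36
  leading term p: subtract (-31/6)·f_2 from 31/6p - 1/9q^3 - 26/9q^2 - 419/36q + 1085/36 → -1/9q^3 - 145/18q^2 - 419/36q + 713/36
  leading term q^3: subtract (1/9)·h_4 from -1/9q^3 - 145/18q^2 - 419/36q + 713/36 → -433/54q^2 - 1211/108q + 2077/108
  leading term q^2: no divisor's leading term divides it; move -433/54q^2 to the remainder.
  leading term q: no divisor's leading term divides it; move -1211/108q to the remainder.
  leading term 1: no divisor's leading term divides it; move 2077/108 to the remainder.
  remainder -433/54q^2 - 1211/108q + 2077/108 ≠ 0; add h_5 = -433/54q^2 - 1211/108q + 2077/108 to the basis.

S(f_2,f_3): lcm = p^2. S = pq^2 - 2p - 1/3q - 8/3.
  leading term pq^2: subtract (1/6q)·f_1 from pq^2 - 2p - 1/3q - 8/3 → -2p + 1/3q^3 + 11/6q^2 - 11/2q - 8/3
  leading term p: subtract (2)·f_2 from -2p + 1/3q^3 + 11/6q^2 - 11/2q - 8/3 → 1/3q^3 + 23/6q^2 - 11/2q + 4/3
  leading term q^3: subtract (-1/3)·h_4 from 1/3q^3 + 23/6q^2 - 11/2q + 4/3 → 67/18q^2 - 61/9q + 55/18
  leading term q^2: subtract (-201/433)·h_5 from 67/18q^2 - 61/9q + 55/18 → -62263/5196q + 62263/5196
  leading term q: no divisor's leading term divides it; move -62263/5196q to the remainder.
  leading term 1: no divisor's leading term divides it; move 62263/5196 to the remainder.
  remainder -62263/5196q + 62263/5196 ≠ 0; add h_6 = -62263/5196q + 62263/5196 to the basis.

The other S-polynomials (S(f_1,h_4), S(f_2,h_4), S(f_3,h_4), S(f_1,h_5), S(f_2,h_5), S(f_3,h_5), S(h_4,h_5), S(f_1,h_6), S(f_2,h_6), S(f_3,h_6), S(h_4,h_6), S(h_5,h_6)) all reduce to 0 modulo the current basis, so we have a Gröbner basis.
Inter-reduce: drop elements whose leading term is divisible by another's, tail-reduce, and make monic.
Reduced Gröbner basis: {p + 3, q - 1}.

The lex basis is triangular: the last element involves only q. Solving q - 1 = 0 gives q ∈ {1}; substituting each value into the earlier elements determines the remaining variables.
  q = 1: the earlier basis element becomes p + 3 = 0, giving p = -3 — point (-3, 1).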